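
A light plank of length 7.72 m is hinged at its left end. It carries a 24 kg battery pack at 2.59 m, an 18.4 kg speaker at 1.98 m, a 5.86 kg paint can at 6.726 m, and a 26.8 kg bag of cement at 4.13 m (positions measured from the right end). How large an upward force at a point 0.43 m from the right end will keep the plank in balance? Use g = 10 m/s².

Choose the left end as the axis so the unknown pivot reaction has zero arm there.
Battery pack: 24 × 10 = 240 N down at 2.59 m → arm 5.13 m, τ = 240 × 5.13 = 1231 N·m clockwise.
Speaker: 18.4 × 10 = 184 N down at 1.98 m → arm 5.74 m, τ = 184 × 5.74 = 1056 N·m clockwise.
Paint can: 5.86 × 10 = 58.6 N down at 6.726 m → arm 0.994 m, τ = 58.6 × 0.994 = 58.25 N·m clockwise.
Bag of cement: 26.8 × 10 = 268 N down at 4.13 m → arm 3.59 m, τ = 268 × 3.59 = 962.1 N·m clockwise.
Net moment of the loads = 3307 N·m clockwise.
The upward force F acts at a point 0.43 m from the right end, arm 7.29 m, giving F × 7.29 counterclockwise.
For rotational equilibrium, F × 7.29 = 3307, so F = 3307 / 7.29 = 454 N.

F ≈ 454 N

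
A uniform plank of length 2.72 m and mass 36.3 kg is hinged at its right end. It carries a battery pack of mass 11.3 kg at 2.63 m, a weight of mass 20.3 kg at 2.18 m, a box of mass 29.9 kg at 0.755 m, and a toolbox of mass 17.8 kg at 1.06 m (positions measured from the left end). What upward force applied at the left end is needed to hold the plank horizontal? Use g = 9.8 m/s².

Choose the right end as the axis so the unknown pivot reaction has zero arm there.
Beam weight: 36.3 × 9.8 = 355.7 N down at 1.36 m → arm 1.36 m, τ = 355.7 × 1.36 = 483.8 N·m counterclockwise.
Battery pack: 11.3 × 9.8 = 110.7 N down at 2.63 m → arm 0.09 m, τ = 110.7 × 0.09 = 9.963 N·m counterclockwise.
Weight: 20.3 × 9.8 = 198.9 N down at 2.18 m → arm 0.54 m, τ = 198.9 × 0.54 = 107.4 N·m counterclockwise.
Box: 29.9 × 9.8 = 293 N down at 0.755 m → arm 1.965 m, τ = 293 × 1.965 = 575.7 N·m counterclockwise.
Toolbox: 17.8 × 9.8 = 174.4 N down at 1.06 m → arm 1.66 m, τ = 174.4 × 1.66 = 289.5 N·m counterclockwise.
Net moment of the loads = 1466 N·m counterclockwise.
The upward force F acts at the left end, arm 2.72 m, giving F × 2.72 clockwise.
For rotational equilibrium, F × 2.72 = 1466, so F = 1466 / 2.72 = 539 N.

F ≈ 539 N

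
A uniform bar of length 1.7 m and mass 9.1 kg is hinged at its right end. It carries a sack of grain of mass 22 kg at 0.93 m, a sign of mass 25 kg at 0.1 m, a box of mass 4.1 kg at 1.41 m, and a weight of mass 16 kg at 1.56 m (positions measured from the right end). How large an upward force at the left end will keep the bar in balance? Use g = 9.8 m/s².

F ≈ 354 N

Taking torques about the right end:
Beam weight: 9.1 × 9.8 = 89.18 N down at 0.85 m → arm 0.85 m, τ = 89.18 × 0.85 = 75.8 N·m counterclockwise.
Sack of grain: 22 × 9.8 = 215.6 N down at 0.93 m → arm 0.93 m, τ = 215.6 × 0.93 = 200.5 N·m counterclockwise.
Sign: 25 × 9.8 = 245 N down at 0.1 m → arm 0.1 m, τ = 245 × 0.1 = 24.5 N·m counterclockwise.
Box: 4.1 × 9.8 = 40.18 N down at 1.41 m → arm 1.41 m, τ = 40.18 × 1.41 = 56.65 N·m counterclockwise.
Weight: 16 × 9.8 = 156.8 N down at 1.56 m → arm 1.56 m, τ = 156.8 × 1.56 = 244.6 N·m counterclockwise.
Net moment of the loads = 602 N·m counterclockwise.
The upward force F acts at the left end, arm 1.7 m, giving F × 1.7 clockwise.
Setting net torque to zero: F × 1.7 = 602 → F = 602 / 1.7 = 354 N.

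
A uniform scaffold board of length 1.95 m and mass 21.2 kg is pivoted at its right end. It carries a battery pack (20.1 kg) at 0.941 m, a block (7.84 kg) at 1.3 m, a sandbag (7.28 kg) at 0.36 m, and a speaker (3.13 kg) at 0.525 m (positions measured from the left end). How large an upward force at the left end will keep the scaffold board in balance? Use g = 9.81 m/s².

Take moments about the right end.
Beam weight: 21.2 × 9.81 = 208 N down at 0.975 m → arm 0.975 m, τ = 208 × 0.975 = 202.8 N·m counterclockwise.
Battery pack: 20.1 × 9.81 = 197.2 N down at 0.941 m → arm 1.009 m, τ = 197.2 × 1.009 = 199 N·m counterclockwise.
Block: 7.84 × 9.81 = 76.91 N down at 1.3 m → arm 0.65 m, τ = 76.91 × 0.65 = 49.99 N·m counterclockwise.
Sandbag: 7.28 × 9.81 = 71.42 N down at 0.36 m → arm 1.59 m, τ = 71.42 × 1.59 = 113.6 N·m counterclockwise.
Speaker: 3.13 × 9.81 = 30.71 N down at 0.525 m → arm 1.425 m, τ = 30.71 × 1.425 = 43.76 N·m counterclockwise.
Net moment of the loads = 609.1 N·m counterclockwise.
The upward force F acts at the left end, arm 1.95 m, giving F × 1.95 clockwise.
Setting net torque to zero: F × 1.95 = 609.1 → F = 609.1 / 1.95 = 312 N.

F ≈ 312 N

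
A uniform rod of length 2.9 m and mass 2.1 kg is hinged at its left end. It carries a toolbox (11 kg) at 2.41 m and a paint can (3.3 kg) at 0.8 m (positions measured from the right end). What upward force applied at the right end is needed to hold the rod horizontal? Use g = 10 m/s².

F ≈ 53 N

Take moments about the left end.
Beam weight: 2.1 × 10 = 21 N down at 1.45 m → arm 1.45 m, τ = 21 × 1.45 = 30.45 N·m clockwise.
Toolbox: 11 × 10 = 110 N down at 2.41 m → arm 0.49 m, τ = 110 × 0.49 = 53.9 N·m clockwise.
Paint can: 3.3 × 10 = 33 N down at 0.8 m → arm 2.1 m, τ = 33 × 2.1 = 69.3 N·m clockwise.
Net moment of the loads = 153.6 N·m clockwise.
The upward force F acts at the right end, arm 2.9 m, giving F × 2.9 counterclockwise.
For rotational equilibrium, F × 2.9 = 153.6, so F = 153.6 / 2.9 = 53 N.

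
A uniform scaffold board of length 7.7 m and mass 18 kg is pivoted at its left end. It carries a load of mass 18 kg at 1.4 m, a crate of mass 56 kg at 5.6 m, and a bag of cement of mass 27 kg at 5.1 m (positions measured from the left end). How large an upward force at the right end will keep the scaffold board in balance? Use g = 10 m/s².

F ≈ 709 N

About the left end:
Beam weight: 18 × 10 = 180 N down at 3.85 m → arm 3.85 m, τ = 180 × 3.85 = 693 N·m clockwise.
Load: 18 × 10 = 180 N down at 1.4 m → arm 1.4 m, τ = 180 × 1.4 = 252 N·m clockwise.
Crate: 56 × 10 = 560 N down at 5.6 m → arm 5.6 m, τ = 560 × 5.6 = 3136 N·m clockwise.
Bag of cement: 27 × 10 = 270 N down at 5.1 m → arm 5.1 m, τ = 270 × 5.1 = 1377 N·m clockwise.
Net moment of the loads = 5458 N·m clockwise.
The upward force F acts at the right end, arm 7.7 m, giving F × 7.7 counterclockwise.
Setting net torque to zero: F × 7.7 = 5458 → F = 5458 / 7.7 = 709 N.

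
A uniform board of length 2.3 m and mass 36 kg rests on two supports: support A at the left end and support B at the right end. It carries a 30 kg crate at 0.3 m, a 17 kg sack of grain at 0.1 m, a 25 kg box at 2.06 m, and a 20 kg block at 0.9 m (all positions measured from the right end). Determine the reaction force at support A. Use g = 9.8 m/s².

R_A ≈ 518 N

Sum moments about support B (its reaction then has zero moment arm).
Beam weight: 36 × 9.8 = 352.8 N down at 1.15 m → arm 1.15 m, τ = 352.8 × 1.15 = 405.7 N·m counterclockwise.
Crate: 30 × 9.8 = 294 N down at 0.3 m → arm 0.3 m, τ = 294 × 0.3 = 88.2 N·m counterclockwise.
Sack of grain: 17 × 9.8 = 166.6 N down at 0.1 m → arm 0.1 m, τ = 166.6 × 0.1 = 16.66 N·m counterclockwise.
Box: 25 × 9.8 = 245 N down at 2.06 m → arm 2.06 m, τ = 245 × 2.06 = 504.7 N·m counterclockwise.
Block: 20 × 9.8 = 196 N down at 0.9 m → arm 0.9 m, τ = 196 × 0.9 = 176.4 N·m counterclockwise.
Net load moment about support B = 1192 N·m counterclockwise.
Reaction R at support A is upward at 2.3 m, arm 2.3 m → moment R × 2.3 clockwise.
Setting net torque to zero: R × 2.3 = 1192 → R = 518 N.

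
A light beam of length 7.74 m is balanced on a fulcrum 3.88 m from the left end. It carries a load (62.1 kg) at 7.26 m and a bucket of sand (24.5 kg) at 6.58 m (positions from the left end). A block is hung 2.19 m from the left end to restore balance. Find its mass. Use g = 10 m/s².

Take moments about the fulcrum (at 3.88 m from the left end).
Load: 62.1 × 10 = 621 N down at 7.26 m → arm 3.38 m, τ = 621 × 3.38 = 2099 N·m clockwise.
Bucket of sand: 24.5 × 10 = 245 N down at 6.58 m → arm 2.7 m, τ = 245 × 2.7 = 661.5 N·m clockwise.
Net moment of known loads = 2760 N·m clockwise.
An unknown mass m at 2.19 m has arm 1.69 m; its moment is m·g·1.69 counterclockwise.
Setting net torque to zero: m × 10 × 1.69 = 2760 → m = 2760 / (10 × 1.69) = 163 kg.

m ≈ 163 kg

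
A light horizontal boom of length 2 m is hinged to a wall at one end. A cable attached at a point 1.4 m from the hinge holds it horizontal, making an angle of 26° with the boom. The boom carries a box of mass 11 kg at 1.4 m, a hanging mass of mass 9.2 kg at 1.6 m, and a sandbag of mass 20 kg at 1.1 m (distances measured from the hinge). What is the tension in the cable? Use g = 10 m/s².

About the hinge:
Box: 11 × 10 = 110 N down at 1.4 m → arm 1.4 m, τ = 110 × 1.4 = 154 N·m clockwise.
Hanging mass: 9.2 × 10 = 92 N down at 1.6 m → arm 1.6 m, τ = 92 × 1.6 = 147.2 N·m clockwise.
Sandbag: 20 × 10 = 200 N down at 1.1 m → arm 1.1 m, τ = 200 × 1.1 = 220 N·m clockwise.
Total clockwise load moment = 521.2 N·m.
The cable tension T acts at 1.4 m; only its component perpendicular to the boom, T sinθ, produces torque. sin 26° = 0.4384.
Balancing moments: T × 1.4 × 0.4384 = 521.2, giving T = 521.2 / 0.6138 = 849 N.

T ≈ 849 N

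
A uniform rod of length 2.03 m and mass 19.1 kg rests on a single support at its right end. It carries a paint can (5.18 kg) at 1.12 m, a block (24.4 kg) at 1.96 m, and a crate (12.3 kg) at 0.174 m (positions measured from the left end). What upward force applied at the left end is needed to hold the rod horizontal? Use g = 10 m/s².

About the right end:
Beam weight: 19.1 × 10 = 191 N down at 1.015 m → arm 1.015 m, τ = 191 × 1.015 = 193.9 N·m counterclockwise.
Paint can: 5.18 × 10 = 51.8 N down at 1.12 m → arm 0.91 m, τ = 51.8 × 0.91 = 47.14 N·m counterclockwise.
Block: 24.4 × 10 = 244 N down at 1.96 m → arm 0.07 m, τ = 244 × 0.07 = 17.08 N·m counterclockwise.
Crate: 12.3 × 10 = 123 N down at 0.174 m → arm 1.856 m, τ = 123 × 1.856 = 228.3 N·m counterclockwise.
Net moment of the loads = 486.4 N·m counterclockwise.
The upward force F acts at the left end, arm 2.03 m, giving F × 2.03 clockwise.
Balancing moments: F × 2.03 = 486.4, giving F = 486.4 / 2.03 = 240 N.

F ≈ 240 N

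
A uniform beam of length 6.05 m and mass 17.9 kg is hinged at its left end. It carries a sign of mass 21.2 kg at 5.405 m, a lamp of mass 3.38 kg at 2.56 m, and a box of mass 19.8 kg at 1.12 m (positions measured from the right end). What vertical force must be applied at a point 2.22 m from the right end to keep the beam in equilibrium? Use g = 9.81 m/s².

F ≈ 454 N

Take moments about the left end.
Beam weight: 17.9 × 9.81 = 175.6 N down at 3.025 m → arm 3.025 m, τ = 175.6 × 3.025 = 531.2 N·m clockwise.
Sign: 21.2 × 9.81 = 208 N down at 5.405 m → arm 0.645 m, τ = 208 × 0.645 = 134.2 N·m clockwise.
Lamp: 3.38 × 9.81 = 33.16 N down at 2.56 m → arm 3.49 m, τ = 33.16 × 3.49 = 115.7 N·m clockwise.
Box: 19.8 × 9.81 = 194.2 N down at 1.12 m → arm 4.93 m, τ = 194.2 × 4.93 = 957.4 N·m clockwise.
Net moment of the loads = 1738 N·m clockwise.
The upward force F acts at a point 2.22 m from the right end, arm 3.83 m, giving F × 3.83 counterclockwise.
Balancing moments: F × 3.83 = 1738, giving F = 1738 / 3.83 = 454 N.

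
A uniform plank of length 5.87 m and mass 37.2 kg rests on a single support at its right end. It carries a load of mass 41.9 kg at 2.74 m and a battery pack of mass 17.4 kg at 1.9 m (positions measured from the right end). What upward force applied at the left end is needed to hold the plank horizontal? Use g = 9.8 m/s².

F ≈ 429 N

About the right end:
Beam weight: 37.2 × 9.8 = 364.6 N down at 2.935 m → arm 2.935 m, τ = 364.6 × 2.935 = 1070 N·m counterclockwise.
Load: 41.9 × 9.8 = 410.6 N down at 2.74 m → arm 2.74 m, τ = 410.6 × 2.74 = 1125 N·m counterclockwise.
Battery pack: 17.4 × 9.8 = 170.5 N down at 1.9 m → arm 1.9 m, τ = 170.5 × 1.9 = 323.9 N·m counterclockwise.
Net moment of the loads = 2519 N·m counterclockwise.
The upward force F acts at the left end, arm 5.87 m, giving F × 5.87 clockwise.
For rotational equilibrium, F × 5.87 = 2519, so F = 2519 / 5.87 = 429 N.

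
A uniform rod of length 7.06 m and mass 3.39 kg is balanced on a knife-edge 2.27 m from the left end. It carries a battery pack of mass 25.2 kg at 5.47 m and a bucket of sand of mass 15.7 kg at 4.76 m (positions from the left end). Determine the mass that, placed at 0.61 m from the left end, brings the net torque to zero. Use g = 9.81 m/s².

Sum moments about the knife-edge (at 2.27 m from the left end) (the support reaction has zero arm there).
Beam weight: 3.39 × 9.81 = 33.26 N down at 3.53 m → arm 1.26 m, τ = 33.26 × 1.26 = 41.91 N·m clockwise.
Battery pack: 25.2 × 9.81 = 247.2 N down at 5.47 m → arm 3.2 m, τ = 247.2 × 3.2 = 791 N·m clockwise.
Bucket of sand: 15.7 × 9.81 = 154 N down at 4.76 m → arm 2.49 m, τ = 154 × 2.49 = 383.5 N·m clockwise.
Net moment of known loads = 1216 N·m clockwise.
An unknown mass m at 0.61 m has arm 1.66 m; its moment is m·g·1.66 counterclockwise.
Στ = 0 ⇒ m × 9.81 × 1.66 = 1216 ⇒ m = 1216 / (9.81 × 1.66) = 74.7 kg.

m ≈ 74.7 kg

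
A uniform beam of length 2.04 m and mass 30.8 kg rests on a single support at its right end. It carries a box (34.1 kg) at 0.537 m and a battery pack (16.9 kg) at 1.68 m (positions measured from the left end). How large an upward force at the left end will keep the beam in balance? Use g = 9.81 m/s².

About the right end:
Beam weight: 30.8 × 9.81 = 302.1 N down at 1.02 m → arm 1.02 m, τ = 302.1 × 1.02 = 308.1 N·m counterclockwise.
Box: 34.1 × 9.81 = 334.5 N down at 0.537 m → arm 1.503 m, τ = 334.5 × 1.503 = 502.8 N·m counterclockwise.
Battery pack: 16.9 × 9.81 = 165.8 N down at 1.68 m → arm 0.36 m, τ = 165.8 × 0.36 = 59.69 N·m counterclockwise.
Net moment of the loads = 870.6 N·m counterclockwise.
The upward force F acts at the left end, arm 2.04 m, giving F × 2.04 clockwise.
Setting net torque to zero: F × 2.04 = 870.6 → F = 870.6 / 2.04 = 427 N.

F ≈ 427 N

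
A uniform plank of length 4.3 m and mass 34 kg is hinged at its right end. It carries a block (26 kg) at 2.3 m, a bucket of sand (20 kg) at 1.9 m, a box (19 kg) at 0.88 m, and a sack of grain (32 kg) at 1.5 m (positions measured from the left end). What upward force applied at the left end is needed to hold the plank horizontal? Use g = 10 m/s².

Sum moments about the right end (the unknown pivot reaction has zero arm there).
Beam weight: 34 × 10 = 340 N down at 2.15 m → arm 2.15 m, τ = 340 × 2.15 = 731 N·m counterclockwise.
Block: 26 × 10 = 260 N down at 2.3 m → arm 2 m, τ = 260 × 2 = 520 N·m counterclockwise.
Bucket of sand: 20 × 10 = 200 N down at 1.9 m → arm 2.4 m, τ = 200 × 2.4 = 480 N·m counterclockwise.
Box: 19 × 10 = 190 N down at 0.88 m → arm 3.42 m, τ = 190 × 3.42 = 649.8 N·m counterclockwise.
Sack of grain: 32 × 10 = 320 N down at 1.5 m → arm 2.8 m, τ = 320 × 2.8 = 896 N·m counterclockwise.
Net moment of the loads = 3277 N·m counterclockwise.
The upward force F acts at the left end, arm 4.3 m, giving F × 4.3 clockwise.
Balancing moments: F × 4.3 = 3277, giving F = 3277 / 4.3 = 762 N.

F ≈ 762 N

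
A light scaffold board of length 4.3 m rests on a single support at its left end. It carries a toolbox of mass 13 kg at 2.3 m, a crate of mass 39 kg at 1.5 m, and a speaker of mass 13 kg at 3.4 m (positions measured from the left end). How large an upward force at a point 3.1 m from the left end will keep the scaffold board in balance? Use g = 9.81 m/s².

Taking torques about the left end:
Toolbox: 13 × 9.81 = 127.5 N down at 2.3 m → arm 2.3 m, τ = 127.5 × 2.3 = 293.2 N·m clockwise.
Crate: 39 × 9.81 = 382.6 N down at 1.5 m → arm 1.5 m, τ = 382.6 × 1.5 = 573.9 N·m clockwise.
Speaker: 13 × 9.81 = 127.5 N down at 3.4 m → arm 3.4 m, τ = 127.5 × 3.4 = 433.5 N·m clockwise.
Net moment of the loads = 1301 N·m clockwise.
The upward force F acts at a point 3.1 m from the left end, arm 3.1 m, giving F × 3.1 counterclockwise.
For rotational equilibrium, F × 3.1 = 1301, so F = 1301 / 3.1 = 420 N.

F ≈ 420 N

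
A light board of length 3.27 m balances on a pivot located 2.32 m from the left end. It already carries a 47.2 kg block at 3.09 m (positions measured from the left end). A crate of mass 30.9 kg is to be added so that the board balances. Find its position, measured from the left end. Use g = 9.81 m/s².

Take moments about the pivot (at 2.32 m from the left end).
Block: 47.2 × 9.81 = 463 N down at 3.09 m → arm 0.77 m, τ = 463 × 0.77 = 356.5 N·m clockwise.
Net moment of existing loads = 356.5 N·m clockwise.
The crate weighs 30.9 × 9.81 = 303.1 N and must supply an equal counterclockwise moment, so its lever arm about the pivot is 356.5 / 303.1 = 1.18 m.
That puts it at 2.32 − 1.18 = 1.14 m from the left end.

x ≈ 1.14 m from the left end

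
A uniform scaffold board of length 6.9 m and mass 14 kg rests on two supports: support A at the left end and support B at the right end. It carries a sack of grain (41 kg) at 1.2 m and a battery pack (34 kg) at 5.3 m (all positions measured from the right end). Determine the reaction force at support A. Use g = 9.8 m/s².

R_A ≈ 394 N

Choose support B as the axis so its reaction then has zero moment arm.
Beam weight: 14 × 9.8 = 137.2 N down at 3.45 m → arm 3.45 m, τ = 137.2 × 3.45 = 473.3 N·m counterclockwise.
Sack of grain: 41 × 9.8 = 401.8 N down at 1.2 m → arm 1.2 m, τ = 401.8 × 1.2 = 482.2 N·m counterclockwise.
Battery pack: 34 × 9.8 = 333.2 N down at 5.3 m → arm 5.3 m, τ = 333.2 × 5.3 = 1766 N·m counterclockwise.
Net load moment about support B = 2722 N·m counterclockwise.
Reaction R at support A is upward at 6.9 m, arm 6.9 m → moment R × 6.9 clockwise.
Στ = 0 ⇒ R × 6.9 = 2722 ⇒ R = 394 N.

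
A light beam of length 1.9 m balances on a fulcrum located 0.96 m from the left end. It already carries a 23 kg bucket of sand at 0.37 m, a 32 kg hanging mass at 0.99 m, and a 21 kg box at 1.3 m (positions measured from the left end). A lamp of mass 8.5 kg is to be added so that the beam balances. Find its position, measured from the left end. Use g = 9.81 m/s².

Choose the fulcrum (at 0.96 m from the left end) as the axis so the support reaction has zero arm there.
Bucket of sand: 23 × 9.81 = 225.6 N down at 0.37 m → arm 0.59 m, τ = 225.6 × 0.59 = 133.1 N·m counterclockwise.
Hanging mass: 32 × 9.81 = 313.9 N down at 0.99 m → arm 0.03 m, τ = 313.9 × 0.03 = 9.417 N·m clockwise.
Box: 21 × 9.81 = 206 N down at 1.3 m → arm 0.34 m, τ = 206 × 0.34 = 70.04 N·m clockwise.
Net moment of existing loads = 53.64 N·m counterclockwise.
The lamp weighs 8.5 × 9.81 = 83.39 N and must supply an equal clockwise moment, so its lever arm about the fulcrum is 53.64 / 83.39 = 0.643 m.
That puts it at 0.96 + 0.643 = 1.6 m from the left end.

x ≈ 1.6 m from the left end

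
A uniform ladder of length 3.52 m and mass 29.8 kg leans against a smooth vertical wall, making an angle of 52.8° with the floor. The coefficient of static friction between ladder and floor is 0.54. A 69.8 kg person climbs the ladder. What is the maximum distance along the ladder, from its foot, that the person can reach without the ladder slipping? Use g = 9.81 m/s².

Sum moments about the foot of the ladder (the floor normal and friction both act there and drop out).
Ladder weight 29.8×9.81 = 292.3 N acts at 1.76 m along the ladder; its horizontal arm is 1.76·cos52.8° = 1.064 m → τ = 311 N·m clockwise.
Person weight 69.8×9.81 = 684.7 N at distance d → arm d·cos52.8° → τ = 684.7·d·0.6046 clockwise.
Wall normal N at the top has arm L sinθ = 2.804 m counterclockwise, so Στ = 0 gives N·2.804 = 311 + 414·d.
ΣFy = 0 ⇒ N_floor = 977 N, so the maximum friction is μ_s·N_floor = 0.54×977 = 527.6 N. ΣFx = 0 ⇒ N_wall = f, so at the slipping point N = 527.6 N.
Substituting: 527.6×2.804 = 311 + 414·d ⇒ d = (1479 − 311) / 414 = 2.82 m.

d ≈ 2.82 m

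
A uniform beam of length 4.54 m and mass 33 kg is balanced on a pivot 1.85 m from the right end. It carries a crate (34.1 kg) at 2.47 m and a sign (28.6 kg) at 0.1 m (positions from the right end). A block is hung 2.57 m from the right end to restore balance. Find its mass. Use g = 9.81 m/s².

Choose the pivot (at 1.85 m from the right end) as the axis so the support reaction has zero arm there.
Beam weight: 33 × 9.81 = 323.7 N down at 2.27 m → arm 0.42 m, τ = 323.7 × 0.42 = 136 N·m counterclockwise.
Crate: 34.1 × 9.81 = 334.5 N down at 2.47 m → arm 0.62 m, τ = 334.5 × 0.62 = 207.4 N·m counterclockwise.
Sign: 28.6 × 9.81 = 280.6 N down at 0.1 m → arm 1.75 m, τ = 280.6 × 1.75 = 491.1 N·m clockwise.
Net moment of known loads = 147.7 N·m clockwise.
An unknown mass m at 2.57 m has arm 0.72 m; its moment is m·g·0.72 counterclockwise.
For rotational equilibrium, m × 9.81 × 0.72 = 147.7, so m = 147.7 / (9.81 × 0.72) = 20.9 kg.

m ≈ 20.9 kg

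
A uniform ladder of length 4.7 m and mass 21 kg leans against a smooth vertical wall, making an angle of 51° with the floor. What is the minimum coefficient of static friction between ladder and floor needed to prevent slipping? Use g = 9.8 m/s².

Taking torques about the foot of the ladder:
Ladder weight 21×9.8 = 205.8 N acts at 2.35 m along the ladder; its horizontal arm is 2.35·cos51° = 1.479 m → τ = 304.4 N·m clockwise.
Wall normal N acts horizontally at the top; its moment arm is the height L sinθ = 4.7·sin51° = 3.653 m, counterclockwise.
Balancing moments: N × 3.653 = 304.4, giving N = 83.33 N.
ΣFx = 0 ⇒ f = N_wall = 83.33 N. ΣFy = 0 ⇒ N_floor = 205.8 N.
μ_min = f / N_floor = 83.33 / 205.8 = 0.405.

μ_min ≈ 0.405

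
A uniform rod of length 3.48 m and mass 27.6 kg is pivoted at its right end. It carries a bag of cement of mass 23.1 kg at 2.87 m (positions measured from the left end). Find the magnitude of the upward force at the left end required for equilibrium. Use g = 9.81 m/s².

About the right end:
Beam weight: 27.6 × 9.81 = 270.8 N down at 1.74 m → arm 1.74 m, τ = 270.8 × 1.74 = 471.2 N·m counterclockwise.
Bag of cement: 23.1 × 9.81 = 226.6 N down at 2.87 m → arm 0.61 m, τ = 226.6 × 0.61 = 138.2 N·m counterclockwise.
Net moment of the loads = 609.4 N·m counterclockwise.
The upward force F acts at the left end, arm 3.48 m, giving F × 3.48 clockwise.
For rotational equilibrium, F × 3.48 = 609.4, so F = 609.4 / 3.48 = 175 N.

F ≈ 175 N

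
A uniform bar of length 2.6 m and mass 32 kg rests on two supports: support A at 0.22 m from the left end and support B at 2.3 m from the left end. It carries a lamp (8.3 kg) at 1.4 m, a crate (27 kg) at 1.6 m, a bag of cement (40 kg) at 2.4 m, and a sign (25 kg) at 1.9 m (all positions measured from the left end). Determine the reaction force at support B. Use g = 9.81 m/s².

Sum moments about support A (its reaction then has zero moment arm).
Beam weight: 32 × 9.81 = 313.9 N down at 1.3 m → arm 1.08 m, τ = 313.9 × 1.08 = 339 N·m clockwise.
Lamp: 8.3 × 9.81 = 81.42 N down at 1.4 m → arm 1.18 m, τ = 81.42 × 1.18 = 96.08 N·m clockwise.
Crate: 27 × 9.81 = 264.9 N down at 1.6 m → arm 1.38 m, τ = 264.9 × 1.38 = 365.6 N·m clockwise.
Bag of cement: 40 × 9.81 = 392.4 N down at 2.4 m → arm 2.18 m, τ = 392.4 × 2.18 = 855.4 N·m clockwise.
Sign: 25 × 9.81 = 245.2 N down at 1.9 m → arm 1.68 m, τ = 245.2 × 1.68 = 411.9 N·m clockwise.
Net load moment about support A = 2068 N·m clockwise.
Reaction R at support B is upward at 2.3 m, arm 2.08 m → moment R × 2.08 counterclockwise.
Setting net torque to zero: R × 2.08 = 2068 → R = 994 N.

R_B ≈ 994 N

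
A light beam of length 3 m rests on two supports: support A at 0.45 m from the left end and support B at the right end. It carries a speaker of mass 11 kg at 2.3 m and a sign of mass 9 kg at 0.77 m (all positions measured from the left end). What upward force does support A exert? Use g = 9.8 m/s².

R_A ≈ 107 N

Taking torques about support B:
Speaker: 11 × 9.8 = 107.8 N down at 2.3 m → arm 0.7 m, τ = 107.8 × 0.7 = 75.46 N·m counterclockwise.
Sign: 9 × 9.8 = 88.2 N down at 0.77 m → arm 2.23 m, τ = 88.2 × 2.23 = 196.7 N·m counterclockwise.
Net load moment about support B = 272.2 N·m counterclockwise.
Reaction R at support A is upward at 0.45 m, arm 2.55 m → moment R × 2.55 clockwise.
Setting net torque to zero: R × 2.55 = 272.2 → R = 107 N.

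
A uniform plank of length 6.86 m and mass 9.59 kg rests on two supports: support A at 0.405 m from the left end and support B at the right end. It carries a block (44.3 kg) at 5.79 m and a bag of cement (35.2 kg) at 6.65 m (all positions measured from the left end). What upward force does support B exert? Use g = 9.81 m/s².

R_B ≈ 741 N

Take moments about support A.
Beam weight: 9.59 × 9.81 = 94.08 N down at 3.43 m → arm 3.025 m, τ = 94.08 × 3.025 = 284.6 N·m clockwise.
Block: 44.3 × 9.81 = 434.6 N down at 5.79 m → arm 5.385 m, τ = 434.6 × 5.385 = 2340 N·m clockwise.
Bag of cement: 35.2 × 9.81 = 345.3 N down at 6.65 m → arm 6.245 m, τ = 345.3 × 6.245 = 2156 N·m clockwise.
Net load moment about support A = 4781 N·m clockwise.
Reaction R at support B is upward at 6.86 m, arm 6.455 m → moment R × 6.455 counterclockwise.
Balancing moments: R × 6.455 = 4781, giving R = 741 N.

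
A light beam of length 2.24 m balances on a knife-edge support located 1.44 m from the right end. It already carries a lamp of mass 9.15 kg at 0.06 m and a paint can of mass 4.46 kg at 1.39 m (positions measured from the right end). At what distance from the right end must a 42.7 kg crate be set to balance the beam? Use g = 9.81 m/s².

x ≈ 1.74 m from the right end

Taking torques about the knife-edge support (at 1.44 m from the right end):
Lamp: 9.15 × 9.81 = 89.76 N down at 0.06 m → arm 1.38 m, τ = 89.76 × 1.38 = 123.9 N·m clockwise.
Paint can: 4.46 × 9.81 = 43.75 N down at 1.39 m → arm 0.05 m, τ = 43.75 × 0.05 = 2.188 N·m clockwise.
Net moment of existing loads = 126.1 N·m clockwise.
The crate weighs 42.7 × 9.81 = 418.9 N and must supply an equal counterclockwise moment, so its lever arm about the knife-edge support is 126.1 / 418.9 = 0.301 m.
That puts it at 1.44 + 0.301 = 1.74 m from the right end.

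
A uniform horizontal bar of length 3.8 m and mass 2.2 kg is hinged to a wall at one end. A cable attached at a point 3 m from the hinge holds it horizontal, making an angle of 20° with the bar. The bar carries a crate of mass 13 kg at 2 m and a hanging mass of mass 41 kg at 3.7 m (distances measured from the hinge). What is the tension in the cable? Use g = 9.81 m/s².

T ≈ 1740 N

Sum moments about the hinge (the unknown hinge reaction has zero arm there).
Beam weight: 2.2 × 9.81 = 21.58 N down at 1.9 m → arm 1.9 m, τ = 21.58 × 1.9 = 41 N·m clockwise.
Crate: 13 × 9.81 = 127.5 N down at 2 m → arm 2 m, τ = 127.5 × 2 = 255 N·m clockwise.
Hanging mass: 41 × 9.81 = 402.2 N down at 3.7 m → arm 3.7 m, τ = 402.2 × 3.7 = 1488 N·m clockwise.
Total clockwise load moment = 1784 N·m.
The cable tension T acts at 3 m; only its component perpendicular to the bar, T sinθ, produces torque. sin 20° = 0.342.
For rotational equilibrium, T × 3 × 0.342 = 1784, so T = 1784 / 1.026 = 1740 N.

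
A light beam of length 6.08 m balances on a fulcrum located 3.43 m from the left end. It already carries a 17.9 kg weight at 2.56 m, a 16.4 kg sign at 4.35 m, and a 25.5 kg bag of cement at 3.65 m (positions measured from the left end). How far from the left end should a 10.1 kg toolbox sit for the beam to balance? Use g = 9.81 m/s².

Taking torques about the fulcrum (at 3.43 m from the left end):
Weight: 17.9 × 9.81 = 175.6 N down at 2.56 m → arm 0.87 m, τ = 175.6 × 0.87 = 152.8 N·m counterclockwise.
Sign: 16.4 × 9.81 = 160.9 N down at 4.35 m → arm 0.92 m, τ = 160.9 × 0.92 = 148 N·m clockwise.
Bag of cement: 25.5 × 9.81 = 250.2 N down at 3.65 m → arm 0.22 m, τ = 250.2 × 0.22 = 55.04 N·m clockwise.
Net moment of existing loads = 50.24 N·m clockwise.
The toolbox weighs 10.1 × 9.81 = 99.08 N and must supply an equal counterclockwise moment, so its lever arm about the fulcrum is 50.24 / 99.08 = 0.507 m.
That puts it at 3.43 − 0.507 = 2.92 m from the left end.

x ≈ 2.92 m from the left end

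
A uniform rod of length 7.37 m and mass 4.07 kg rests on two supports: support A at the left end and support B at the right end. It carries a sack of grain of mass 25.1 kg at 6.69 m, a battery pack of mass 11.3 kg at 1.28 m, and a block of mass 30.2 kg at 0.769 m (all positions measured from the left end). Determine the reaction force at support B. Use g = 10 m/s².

Sum moments about support A (its reaction then has zero moment arm).
Beam weight: 4.07 × 10 = 40.7 N down at 3.685 m → arm 3.685 m, τ = 40.7 × 3.685 = 150 N·m clockwise.
Sack of grain: 25.1 × 10 = 251 N down at 6.69 m → arm 6.69 m, τ = 251 × 6.69 = 1679 N·m clockwise.
Battery pack: 11.3 × 10 = 113 N down at 1.28 m → arm 1.28 m, τ = 113 × 1.28 = 144.6 N·m clockwise.
Block: 30.2 × 10 = 302 N down at 0.769 m → arm 0.769 m, τ = 302 × 0.769 = 232.2 N·m clockwise.
Net load moment about support A = 2206 N·m clockwise.
Reaction R at support B is upward at 7.37 m, arm 7.37 m → moment R × 7.37 counterclockwise.
Balancing moments: R × 7.37 = 2206, giving R = 299 N.

R_B ≈ 299 N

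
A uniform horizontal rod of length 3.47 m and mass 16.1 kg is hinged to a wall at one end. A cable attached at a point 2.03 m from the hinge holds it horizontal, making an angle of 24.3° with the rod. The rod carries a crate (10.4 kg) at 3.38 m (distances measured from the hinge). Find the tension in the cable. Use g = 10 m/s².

T ≈ 755 N

Sum moments about the hinge (the unknown hinge reaction has zero arm there).
Beam weight: 16.1 × 10 = 161 N down at 1.735 m → arm 1.735 m, τ = 161 × 1.735 = 279.3 N·m clockwise.
Crate: 10.4 × 10 = 104 N down at 3.38 m → arm 3.38 m, τ = 104 × 3.38 = 351.5 N·m clockwise.
Total clockwise load moment = 630.8 N·m.
The cable tension T acts at 2.03 m; only its component perpendicular to the rod, T sinθ, produces torque. sin 24.3° = 0.4115.
Setting net torque to zero: T × 2.03 × 0.4115 = 630.8 → T = 630.8 / 0.8353 = 755 N.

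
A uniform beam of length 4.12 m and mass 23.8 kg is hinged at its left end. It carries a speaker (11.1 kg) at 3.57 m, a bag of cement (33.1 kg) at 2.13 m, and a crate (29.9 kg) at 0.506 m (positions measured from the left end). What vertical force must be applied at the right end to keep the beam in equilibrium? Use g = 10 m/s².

About the left end:
Beam weight: 23.8 × 10 = 238 N down at 2.06 m → arm 2.06 m, τ = 238 × 2.06 = 490.3 N·m clockwise.
Speaker: 11.1 × 10 = 111 N down at 3.57 m → arm 3.57 m, τ = 111 × 3.57 = 396.3 N·m clockwise.
Bag of cement: 33.1 × 10 = 331 N down at 2.13 m → arm 2.13 m, τ = 331 × 2.13 = 705 N·m clockwise.
Crate: 29.9 × 10 = 299 N down at 0.506 m → arm 0.506 m, τ = 299 × 0.506 = 151.3 N·m clockwise.
Net moment of the loads = 1743 N·m clockwise.
The upward force F acts at the right end, arm 4.12 m, giving F × 4.12 counterclockwise.
Setting net torque to zero: F × 4.12 = 1743 → F = 1743 / 4.12 = 423 N.

F ≈ 423 N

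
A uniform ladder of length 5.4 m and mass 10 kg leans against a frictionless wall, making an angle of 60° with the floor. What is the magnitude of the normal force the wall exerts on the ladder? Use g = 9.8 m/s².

N_wall ≈ 28.3 N

About the foot of the ladder:
Ladder weight 10×9.8 = 98 N acts at 2.7 m along the ladder; its horizontal arm is 2.7·cos60° = 1.35 m → τ = 132.3 N·m clockwise.
Wall normal N acts horizontally at the top; its moment arm is the height L sinθ = 5.4·sin60° = 4.677 m, counterclockwise.
For rotational equilibrium, N × 4.677 = 132.3, so N = 28.3 N.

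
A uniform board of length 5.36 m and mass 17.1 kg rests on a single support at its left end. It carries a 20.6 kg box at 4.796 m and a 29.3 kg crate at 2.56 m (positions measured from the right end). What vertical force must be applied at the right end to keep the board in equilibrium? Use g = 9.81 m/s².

F ≈ 255 N

Sum moments about the left end (the unknown pivot reaction has zero arm there).
Beam weight: 17.1 × 9.81 = 167.8 N down at 2.68 m → arm 2.68 m, τ = 167.8 × 2.68 = 449.7 N·m clockwise.
Box: 20.6 × 9.81 = 202.1 N down at 4.796 m → arm 0.564 m, τ = 202.1 × 0.564 = 114 N·m clockwise.
Crate: 29.3 × 9.81 = 287.4 N down at 2.56 m → arm 2.8 m, τ = 287.4 × 2.8 = 804.7 N·m clockwise.
Net moment of the loads = 1368 N·m clockwise.
The upward force F acts at the right end, arm 5.36 m, giving F × 5.36 counterclockwise.
Στ = 0 ⇒ F × 5.36 = 1368 ⇒ F = 1368 / 5.36 = 255 N.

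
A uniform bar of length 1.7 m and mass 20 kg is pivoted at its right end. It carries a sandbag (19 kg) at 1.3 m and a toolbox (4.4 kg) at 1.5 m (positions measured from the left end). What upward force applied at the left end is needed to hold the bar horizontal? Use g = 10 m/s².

F ≈ 150 N

Sum moments about the right end (the unknown pivot reaction has zero arm there).
Beam weight: 20 × 10 = 200 N down at 0.85 m → arm 0.85 m, τ = 200 × 0.85 = 170 N·m counterclockwise.
Sandbag: 19 × 10 = 190 N down at 1.3 m → arm 0.4 m, τ = 190 × 0.4 = 76 N·m counterclockwise.
Toolbox: 4.4 × 10 = 44 N down at 1.5 m → arm 0.2 m, τ = 44 × 0.2 = 8.8 N·m counterclockwise.
Net moment of the loads = 254.8 N·m counterclockwise.
The upward force F acts at the left end, arm 1.7 m, giving F × 1.7 clockwise.
Balancing moments: F × 1.7 = 254.8, giving F = 254.8 / 1.7 = 150 N.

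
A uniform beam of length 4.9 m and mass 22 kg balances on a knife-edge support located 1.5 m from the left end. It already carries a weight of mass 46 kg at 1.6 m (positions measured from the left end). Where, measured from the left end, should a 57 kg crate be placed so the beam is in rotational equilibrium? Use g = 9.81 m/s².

Take moments about the knife-edge support (at 1.5 m from the left end).
Beam weight: 22 × 9.81 = 215.8 N down at 2.45 m → arm 0.95 m, τ = 215.8 × 0.95 = 205 N·m clockwise.
Weight: 46 × 9.81 = 451.3 N down at 1.6 m → arm 0.1 m, τ = 451.3 × 0.1 = 45.13 N·m clockwise.
Net moment of existing loads = 250.1 N·m clockwise.
The crate weighs 57 × 9.81 = 559.2 N and must supply an equal counterclockwise moment, so its lever arm about the knife-edge support is 250.1 / 559.2 = 0.447 m.
That puts it at 1.5 − 0.447 = 1.05 m from the left end.

x ≈ 1.05 m from the left end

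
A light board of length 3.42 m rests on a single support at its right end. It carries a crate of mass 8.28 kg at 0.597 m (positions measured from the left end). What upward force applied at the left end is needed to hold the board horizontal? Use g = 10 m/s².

F ≈ 68.3 N

Take moments about the right end.
Crate: 8.28 × 10 = 82.8 N down at 0.597 m → arm 2.823 m, τ = 82.8 × 2.823 = 233.7 N·m counterclockwise.
Net moment of the loads = 233.7 N·m counterclockwise.
The upward force F acts at the left end, arm 3.42 m, giving F × 3.42 clockwise.
For rotational equilibrium, F × 3.42 = 233.7, so F = 233.7 / 3.42 = 68.3 N.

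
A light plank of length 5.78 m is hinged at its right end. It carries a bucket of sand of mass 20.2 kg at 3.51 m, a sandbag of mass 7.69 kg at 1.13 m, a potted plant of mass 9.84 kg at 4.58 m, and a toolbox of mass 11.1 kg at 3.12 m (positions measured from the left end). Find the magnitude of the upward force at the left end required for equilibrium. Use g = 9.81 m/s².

Sum moments about the right end (the unknown pivot reaction has zero arm there).
Bucket of sand: 20.2 × 9.81 = 198.2 N down at 3.51 m → arm 2.27 m, τ = 198.2 × 2.27 = 449.9 N·m counterclockwise.
Sandbag: 7.69 × 9.81 = 75.44 N down at 1.13 m → arm 4.65 m, τ = 75.44 × 4.65 = 350.8 N·m counterclockwise.
Potted plant: 9.84 × 9.81 = 96.53 N down at 4.58 m → arm 1.2 m, τ = 96.53 × 1.2 = 115.8 N·m counterclockwise.
Toolbox: 11.1 × 9.81 = 108.9 N down at 3.12 m → arm 2.66 m, τ = 108.9 × 2.66 = 289.7 N·m counterclockwise.
Net moment of the loads = 1206 N·m counterclockwise.
The upward force F acts at the left end, arm 5.78 m, giving F × 5.78 clockwise.
Setting net torque to zero: F × 5.78 = 1206 → F = 1206 / 5.78 = 209 N.

F ≈ 209 N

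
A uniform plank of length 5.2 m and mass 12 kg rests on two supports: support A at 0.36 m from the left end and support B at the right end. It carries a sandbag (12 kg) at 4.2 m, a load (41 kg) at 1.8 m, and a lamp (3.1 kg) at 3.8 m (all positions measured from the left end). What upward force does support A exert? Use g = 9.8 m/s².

R_A ≈ 379 N

Take moments about support B.
Beam weight: 12 × 9.8 = 117.6 N down at 2.6 m → arm 2.6 m, τ = 117.6 × 2.6 = 305.8 N·m counterclockwise.
Sandbag: 12 × 9.8 = 117.6 N down at 4.2 m → arm 1 m, τ = 117.6 × 1 = 117.6 N·m counterclockwise.
Load: 41 × 9.8 = 401.8 N down at 1.8 m → arm 3.4 m, τ = 401.8 × 3.4 = 1366 N·m counterclockwise.
Lamp: 3.1 × 9.8 = 30.38 N down at 3.8 m → arm 1.4 m, τ = 30.38 × 1.4 = 42.53 N·m counterclockwise.
Net load moment about support B = 1832 N·m counterclockwise.
Reaction R at support A is upward at 0.36 m, arm 4.84 m → moment R × 4.84 clockwise.
For rotational equilibrium, R × 4.84 = 1832, so R = 379 N.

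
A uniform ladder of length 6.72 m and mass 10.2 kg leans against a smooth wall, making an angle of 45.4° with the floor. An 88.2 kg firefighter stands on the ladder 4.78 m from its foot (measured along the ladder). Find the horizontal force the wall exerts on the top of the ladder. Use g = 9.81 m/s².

N_wall ≈ 656 N

About the foot of the ladder:
Ladder weight 10.2×9.81 = 100.1 N acts at 3.36 m along the ladder; its horizontal arm is 3.36·cos45.4° = 2.359 m → τ = 236.1 N·m clockwise.
Firefighter: 88.2×9.81 = 865.2 N at 4.78 m → arm 3.356 m → τ = 2904 N·m clockwise.
Wall normal N acts horizontally at the top; its moment arm is the height L sinθ = 6.72·sin45.4° = 4.785 m, counterclockwise.
Balancing moments: N × 4.785 = 3140, giving N = 656 N.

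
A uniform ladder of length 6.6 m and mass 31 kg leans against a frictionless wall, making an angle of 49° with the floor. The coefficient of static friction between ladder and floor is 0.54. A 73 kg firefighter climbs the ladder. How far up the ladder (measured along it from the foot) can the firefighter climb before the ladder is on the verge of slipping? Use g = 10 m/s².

d ≈ 4.44 m

About the foot of the ladder:
Ladder weight 31×10 = 310 N acts at 3.3 m along the ladder; its horizontal arm is 3.3·cos49° = 2.165 m → τ = 671.1 N·m clockwise.
Firefighter weight 73×10 = 730 N at distance d → arm d·cos49° → τ = 730·d·0.6561 clockwise.
Wall normal N at the top has arm L sinθ = 4.981 m counterclockwise, so Στ = 0 gives N·4.981 = 671.1 + 479·d.
ΣFy = 0 ⇒ N_floor = 1040 N, so the maximum friction is μ_s·N_floor = 0.54×1040 = 561.6 N. ΣFx = 0 ⇒ N_wall = f, so at the slipping point N = 561.6 N.
Substituting: 561.6×4.981 = 671.1 + 479·d ⇒ d = (2797 − 671.1) / 479 = 4.44 m.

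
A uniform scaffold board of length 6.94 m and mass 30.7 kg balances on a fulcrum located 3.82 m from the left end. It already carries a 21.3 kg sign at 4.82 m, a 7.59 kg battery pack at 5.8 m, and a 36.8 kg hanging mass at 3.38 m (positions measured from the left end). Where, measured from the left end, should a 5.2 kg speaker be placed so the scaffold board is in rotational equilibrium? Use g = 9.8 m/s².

About the fulcrum (at 3.82 m from the left end):
Beam weight: 30.7 × 9.8 = 300.9 N down at 3.47 m → arm 0.35 m, τ = 300.9 × 0.35 = 105.3 N·m counterclockwise.
Sign: 21.3 × 9.8 = 208.7 N down at 4.82 m → arm 1 m, τ = 208.7 × 1 = 208.7 N·m clockwise.
Battery pack: 7.59 × 9.8 = 74.38 N down at 5.8 m → arm 1.98 m, τ = 74.38 × 1.98 = 147.3 N·m clockwise.
Hanging mass: 36.8 × 9.8 = 360.6 N down at 3.38 m → arm 0.44 m, τ = 360.6 × 0.44 = 158.7 N·m counterclockwise.
Net moment of existing loads = 92 N·m clockwise.
The speaker weighs 5.2 × 9.8 = 50.96 N and must supply an equal counterclockwise moment, so its lever arm about the fulcrum is 92 / 50.96 = 1.81 m.
That puts it at 3.82 − 1.81 = 2.01 m from the left end.

x ≈ 2.01 m from the left end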